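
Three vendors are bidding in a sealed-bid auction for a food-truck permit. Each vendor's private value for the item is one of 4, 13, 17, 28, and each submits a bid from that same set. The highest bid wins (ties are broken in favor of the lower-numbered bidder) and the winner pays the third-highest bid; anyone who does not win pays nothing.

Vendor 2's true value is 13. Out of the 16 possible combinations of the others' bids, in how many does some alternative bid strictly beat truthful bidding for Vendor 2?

4

Others bid (4, 17): truth gives 0; bid 17 gives 9 > 0. Violating.
Others bid (4, 28): truth gives 0; bid 28 gives 9 > 0. Violating.
Others bid (13, 4): truth gives 0; bid 17 gives 9 > 0. Violating.
Others bid (17, 4): truth gives 0; bid 28 gives 9 > 0. Violating.
Others bid (4, 4): truth gives 9; no alternative beats it.
Others bid (4, 13): truth gives 9; no alternative beats it.
(Checking all 16 profiles: 4 have a profitable deviation, 12 do not.)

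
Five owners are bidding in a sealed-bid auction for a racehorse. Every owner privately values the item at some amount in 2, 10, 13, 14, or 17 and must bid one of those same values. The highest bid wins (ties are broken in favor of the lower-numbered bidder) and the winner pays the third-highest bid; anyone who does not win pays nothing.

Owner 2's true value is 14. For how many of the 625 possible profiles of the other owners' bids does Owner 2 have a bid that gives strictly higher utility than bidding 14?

108

Others bid (2, 2, 2, 17): truth gives 0; bid 17 gives 12 > 0. Violating.
Others bid (2, 2, 10, 17): truth gives 0; bid 17 gives 4 > 0. Violating.
Others bid (2, 2, 13, 17): truth gives 0; bid 17 gives 1 > 0. Violating.
Others bid (2, 2, 17, 2): truth gives 0; bid 17 gives 12 > 0. Violating.
Others bid (2, 2, 2, 2): truth gives 12; no alternative beats it.
Others bid (2, 2, 2, 10): truth gives 12; no alternative beats it.
(Checking all 625 profiles: 108 have a profitable deviation, 517 do not.)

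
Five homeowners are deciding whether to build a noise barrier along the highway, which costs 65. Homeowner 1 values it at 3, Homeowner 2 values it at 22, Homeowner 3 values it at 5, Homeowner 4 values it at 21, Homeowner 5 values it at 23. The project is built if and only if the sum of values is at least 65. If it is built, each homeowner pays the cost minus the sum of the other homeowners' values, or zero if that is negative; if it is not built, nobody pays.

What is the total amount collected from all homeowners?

39

Total value 74 ≥ cost 65, so it is built.
Homeowner 1: others sum to 71; max(0, 65 - 71) = 0.
Homeowner 2: others sum to 52; max(0, 65 - 52) = 13.
Homeowner 3: others sum to 69; max(0, 65 - 69) = 0.
Homeowner 4: others sum to 53; max(0, 65 - 53) = 12.
Homeowner 5: others sum to 51; max(0, 65 - 51) = 14.
Total collected = 0 + 13 + 0 + 12 + 14 = 39.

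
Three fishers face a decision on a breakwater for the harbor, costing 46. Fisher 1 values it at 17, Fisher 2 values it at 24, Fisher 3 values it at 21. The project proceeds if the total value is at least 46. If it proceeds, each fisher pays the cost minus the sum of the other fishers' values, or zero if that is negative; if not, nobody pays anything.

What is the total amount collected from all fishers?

Total value 62 ≥ cost 46, so it is built.
Fisher 1: others sum to 45; max(0, 46 - 45) = 1.
Fisher 2: others sum to 38; max(0, 46 - 38) = 8.
Fisher 3: others sum to 41; max(0, 46 - 41) = 5.
Total collected = 1 + 8 + 5 = 14.

14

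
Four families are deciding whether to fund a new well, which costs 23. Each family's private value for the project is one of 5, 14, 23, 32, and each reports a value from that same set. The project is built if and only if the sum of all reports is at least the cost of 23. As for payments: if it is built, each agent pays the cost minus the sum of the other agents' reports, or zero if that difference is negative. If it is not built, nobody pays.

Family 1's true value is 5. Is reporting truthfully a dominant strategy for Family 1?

Yes

Check each profile of the others' reports and compare truth against every alternative report.
Others report (5, 5, 5): truth gives 0, best alternative gives -3.
Others report (5, 5, 14): truth gives 5, best alternative gives 5.
Others report (5, 5, 23): truth gives 5, best alternative gives 5.
Others report (5, 5, 32): truth gives 5, best alternative gives 5.
Others report (5, 14, 5): truth gives 5, best alternative gives 5.
Others report (5, 14, 14): truth gives 5, best alternative gives 5.
(Remaining 58 profiles checked similarly; truth is weakly best in each.)
In every case the truthful report is at least as good as any alternative, so it is a dominant strategy.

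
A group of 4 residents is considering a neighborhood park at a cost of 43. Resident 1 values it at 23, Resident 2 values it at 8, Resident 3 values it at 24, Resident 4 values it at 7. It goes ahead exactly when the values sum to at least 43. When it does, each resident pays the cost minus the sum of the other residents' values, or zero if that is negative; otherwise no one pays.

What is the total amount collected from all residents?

Total value 62 ≥ cost 43, so it is built.
Resident 1: others sum to 39; max(0, 43 - 39) = 4.
Resident 2: others sum to 54; max(0, 43 - 54) = 0.
Resident 3: others sum to 38; max(0, 43 - 38) = 5.
Resident 4: others sum to 55; max(0, 43 - 55) = 0.
Total collected = 4 + 0 + 5 + 0 = 9.

9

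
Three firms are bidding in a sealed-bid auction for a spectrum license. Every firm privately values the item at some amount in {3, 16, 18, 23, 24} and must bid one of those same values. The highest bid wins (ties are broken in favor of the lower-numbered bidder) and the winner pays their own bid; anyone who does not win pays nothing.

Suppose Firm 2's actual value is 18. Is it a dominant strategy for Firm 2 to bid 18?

No

Consider the case where Firm 1 bids 3 and Firm 3 bids 3.
Truthful bid 18: wins, pays 18, utility 18 - 18 = 0.
Bid 16 instead: wins, pays 16, utility 18 - 16 = 2.
Since 2 > 0, bidding 16 is strictly better here, so truthful bidding is not dominant.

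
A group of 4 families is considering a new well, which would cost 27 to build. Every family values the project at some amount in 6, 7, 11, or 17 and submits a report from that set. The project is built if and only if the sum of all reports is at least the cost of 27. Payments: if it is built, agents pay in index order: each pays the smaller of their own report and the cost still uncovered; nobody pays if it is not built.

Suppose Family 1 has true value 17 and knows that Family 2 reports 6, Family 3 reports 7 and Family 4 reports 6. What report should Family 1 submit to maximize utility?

11

Report 6: project not built, utility 0.
Report 7: project not built, utility 0.
Report 11: project built, pays 11, utility 17 - 11 = 6.
Report 17: project built, pays 17, utility 17 - 17 = 0.
The best choice is 11 with utility 6.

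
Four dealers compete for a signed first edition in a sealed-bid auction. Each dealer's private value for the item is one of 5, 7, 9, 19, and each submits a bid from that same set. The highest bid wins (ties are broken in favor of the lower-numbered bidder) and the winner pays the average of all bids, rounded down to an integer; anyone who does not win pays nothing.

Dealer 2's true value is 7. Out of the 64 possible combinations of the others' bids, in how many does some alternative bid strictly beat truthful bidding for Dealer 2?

1

Others bid (7, 5, 5): truth gives 0; bid 9 gives 1 > 0. Violating.
Others bid (5, 5, 5): truth gives 2; no alternative beats it.
Others bid (5, 5, 7): truth gives 1; no alternative beats it.
(Checking all 64 profiles: 1 has a profitable deviation, 63 do not.)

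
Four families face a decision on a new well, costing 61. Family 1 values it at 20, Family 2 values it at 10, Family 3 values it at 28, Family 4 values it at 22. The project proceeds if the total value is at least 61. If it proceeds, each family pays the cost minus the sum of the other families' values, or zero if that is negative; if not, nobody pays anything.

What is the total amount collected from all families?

13

Total value 80 ≥ cost 61, so it is built.
Family 1: others sum to 60; max(0, 61 - 60) = 1.
Family 2: others sum to 70; max(0, 61 - 70) = 0.
Family 3: others sum to 52; max(0, 61 - 52) = 9.
Family 4: others sum to 58; max(0, 61 - 58) = 3.
Total collected = 1 + 0 + 9 + 3 = 13.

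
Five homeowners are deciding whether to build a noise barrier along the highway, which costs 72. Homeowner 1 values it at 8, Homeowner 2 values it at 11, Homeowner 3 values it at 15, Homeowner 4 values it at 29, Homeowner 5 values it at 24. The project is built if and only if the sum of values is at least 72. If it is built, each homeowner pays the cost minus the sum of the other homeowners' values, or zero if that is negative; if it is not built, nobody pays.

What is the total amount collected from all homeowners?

23

Total value 87 ≥ cost 72, so it is built.
Homeowner 1: others sum to 79; max(0, 72 - 79) = 0.
Homeowner 2: others sum to 76; max(0, 72 - 76) = 0.
Homeowner 3: others sum to 72; max(0, 72 - 72) = 0.
Homeowner 4: others sum to 58; max(0, 72 - 58) = 14.
Homeowner 5: others sum to 63; max(0, 72 - 63) = 9.
Total collected = 0 + 0 + 0 + 14 + 9 = 23.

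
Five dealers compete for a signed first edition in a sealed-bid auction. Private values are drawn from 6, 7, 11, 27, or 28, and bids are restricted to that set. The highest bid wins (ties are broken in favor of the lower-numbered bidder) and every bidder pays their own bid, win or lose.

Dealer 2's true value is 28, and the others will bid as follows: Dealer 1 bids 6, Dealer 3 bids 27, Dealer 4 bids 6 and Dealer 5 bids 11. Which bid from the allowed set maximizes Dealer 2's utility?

Bid 6: loses but pays 6, utility -6.
Bid 7: loses but pays 7, utility -7.
Bid 11: loses but pays 11, utility -11.
Bid 27: wins, pays 27, utility 28 - 27 = 1.
Bid 28: wins, pays 28, utility 28 - 28 = 0.
The best choice is 27 with utility 1.

27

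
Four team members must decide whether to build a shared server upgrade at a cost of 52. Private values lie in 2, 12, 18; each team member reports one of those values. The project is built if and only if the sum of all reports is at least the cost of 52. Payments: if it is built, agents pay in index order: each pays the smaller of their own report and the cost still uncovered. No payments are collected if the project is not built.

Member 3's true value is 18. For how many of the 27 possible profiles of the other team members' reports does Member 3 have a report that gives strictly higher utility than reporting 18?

Others report (12, 12, 18): truth gives 0; report 12 gives 6 > 0. Violating.
Others report (12, 18, 12): truth gives 0; report 12 gives 6 > 0. Violating.
Others report (12, 18, 18): truth gives 0; report 12 gives 6 > 0. Violating.
Others report (18, 12, 12): truth gives 0; report 12 gives 6 > 0. Violating.
Others report (2, 2, 2): truth gives 0; no alternative beats it.
Others report (2, 2, 12): truth gives 0; no alternative beats it.
(Checking all 27 profiles: 7 have a profitable deviation, 20 do not.)

7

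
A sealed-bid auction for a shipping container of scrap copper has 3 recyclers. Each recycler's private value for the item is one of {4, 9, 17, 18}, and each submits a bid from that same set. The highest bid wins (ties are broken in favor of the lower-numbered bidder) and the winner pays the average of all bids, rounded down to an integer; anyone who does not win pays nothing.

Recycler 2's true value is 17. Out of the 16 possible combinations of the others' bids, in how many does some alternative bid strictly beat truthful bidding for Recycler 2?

6

Others bid (4, 4): truth gives 9; bid 9 gives 12 > 9. Violating.
Others bid (4, 9): truth gives 7; bid 9 gives 10 > 7. Violating.
Others bid (4, 18): truth gives 0; bid 18 gives 4 > 0. Violating.
Others bid (9, 18): truth gives 0; bid 18 gives 2 > 0. Violating.
Others bid (4, 17): truth gives 5; no alternative beats it.
Others bid (9, 4): truth gives 7; no alternative beats it.
(Checking all 16 profiles: 6 have a profitable deviation, 10 do not.)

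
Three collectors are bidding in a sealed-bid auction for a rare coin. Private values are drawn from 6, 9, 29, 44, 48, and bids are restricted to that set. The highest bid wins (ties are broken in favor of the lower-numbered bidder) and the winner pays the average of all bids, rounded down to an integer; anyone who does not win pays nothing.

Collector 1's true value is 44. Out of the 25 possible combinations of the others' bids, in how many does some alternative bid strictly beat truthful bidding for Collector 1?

15

Others bid (6, 6): truth gives 26; bid 6 gives 38 > 26. Violating.
Others bid (6, 9): truth gives 25; bid 9 gives 36 > 25. Violating.
Others bid (6, 29): truth gives 18; bid 29 gives 23 > 18. Violating.
Others bid (6, 48): truth gives 0; bid 48 gives 10 > 0. Violating.
Others bid (6, 44): truth gives 13; no alternative beats it.
Others bid (9, 44): truth gives 12; no alternative beats it.
(Checking all 25 profiles: 15 have a profitable deviation, 10 do not.)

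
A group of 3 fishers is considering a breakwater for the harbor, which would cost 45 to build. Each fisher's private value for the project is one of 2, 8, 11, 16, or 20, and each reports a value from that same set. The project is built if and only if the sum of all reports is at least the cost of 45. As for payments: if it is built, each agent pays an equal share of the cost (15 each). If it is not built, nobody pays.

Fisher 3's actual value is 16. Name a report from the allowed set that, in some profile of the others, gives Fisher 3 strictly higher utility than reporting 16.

Suppose Fisher 1 reports 8 and Fisher 2 reports 20.
Report 16: project not built, utility 0.
Report 20: project built, pays 15, utility 16 - 15 = 1.
So reporting 20 beats truth here (1 > 0).

20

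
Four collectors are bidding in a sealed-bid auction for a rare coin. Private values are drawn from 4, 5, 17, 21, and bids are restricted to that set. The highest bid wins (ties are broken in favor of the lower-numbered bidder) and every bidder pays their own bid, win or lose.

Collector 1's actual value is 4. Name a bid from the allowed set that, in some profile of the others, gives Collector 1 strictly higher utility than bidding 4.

Suppose Collector 2 bids 4, Collector 3 bids 4 and Collector 4 bids 5.
Bid 4: loses but pays 4, utility -4.
Bid 5: wins, pays 5, utility 4 - 5 = -1.
So bidding 5 beats truth here (-1 > -4).

5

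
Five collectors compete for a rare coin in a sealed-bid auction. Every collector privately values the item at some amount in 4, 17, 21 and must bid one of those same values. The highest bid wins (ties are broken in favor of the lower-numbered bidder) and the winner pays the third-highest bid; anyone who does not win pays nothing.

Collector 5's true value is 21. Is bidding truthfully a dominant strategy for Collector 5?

Yes

Check each profile of the others' bids and compare truth against every alternative bid.
Others bid (4, 4, 4, 17): truth gives 17, best alternative gives 0.
Others bid (4, 4, 17, 4): truth gives 17, best alternative gives 0.
Others bid (4, 17, 4, 4): truth gives 17, best alternative gives 0.
Others bid (17, 4, 4, 4): truth gives 17, best alternative gives 0.
Others bid (4, 4, 17, 17): truth gives 4, best alternative gives 0.
Others bid (4, 17, 4, 17): truth gives 4, best alternative gives 0.
(Remaining 75 profiles checked similarly; truth is weakly best in each.)
In every case the truthful bid is at least as good as any alternative, so it is a dominant strategy.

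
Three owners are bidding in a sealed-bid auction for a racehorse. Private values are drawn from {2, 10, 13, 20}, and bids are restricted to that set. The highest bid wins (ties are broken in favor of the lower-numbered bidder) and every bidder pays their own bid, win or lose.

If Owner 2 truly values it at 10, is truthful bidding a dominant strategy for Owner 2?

No

Consider the case where Owner 1 bids 2 and Owner 3 bids 13.
Truthful bid 10: loses but pays 10, utility -10.
Bid 2 instead: loses but pays 2, utility -2.
Since -2 > -10, bidding 2 is strictly better here, so truthful bidding is not dominant.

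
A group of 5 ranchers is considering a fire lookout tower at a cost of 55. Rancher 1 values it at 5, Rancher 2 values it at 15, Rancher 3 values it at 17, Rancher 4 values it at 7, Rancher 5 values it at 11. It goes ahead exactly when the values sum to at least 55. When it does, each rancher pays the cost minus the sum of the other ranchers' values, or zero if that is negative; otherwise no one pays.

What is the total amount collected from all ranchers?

Total value 55 ≥ cost 55, so it is built.
Rancher 1: others sum to 50; max(0, 55 - 50) = 5.
Rancher 2: others sum to 40; max(0, 55 - 40) = 15.
Rancher 3: others sum to 38; max(0, 55 - 38) = 17.
Rancher 4: others sum to 48; max(0, 55 - 48) = 7.
Rancher 5: others sum to 44; max(0, 55 - 44) = 11.
Total collected = 5 + 15 + 17 + 7 + 11 = 55.

55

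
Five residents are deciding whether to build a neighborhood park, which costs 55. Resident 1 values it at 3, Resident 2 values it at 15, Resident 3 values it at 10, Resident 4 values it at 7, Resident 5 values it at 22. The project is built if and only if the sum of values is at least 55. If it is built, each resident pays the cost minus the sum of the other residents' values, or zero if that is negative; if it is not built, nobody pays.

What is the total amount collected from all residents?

47

Total value 57 ≥ cost 55, so it is built.
Resident 1: others sum to 54; max(0, 55 - 54) = 1.
Resident 2: others sum to 42; max(0, 55 - 42) = 13.
Resident 3: others sum to 47; max(0, 55 - 47) = 8.
Resident 4: others sum to 50; max(0, 55 - 50) = 5.
Resident 5: others sum to 35; max(0, 55 - 35) = 20.
Total collected = 1 + 13 + 8 + 5 + 20 = 47.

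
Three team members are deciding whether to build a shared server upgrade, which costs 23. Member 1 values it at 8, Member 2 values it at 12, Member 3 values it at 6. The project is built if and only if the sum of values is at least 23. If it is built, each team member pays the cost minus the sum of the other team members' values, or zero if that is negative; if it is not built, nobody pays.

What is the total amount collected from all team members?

Total value 26 ≥ cost 23, so it is built.
Member 1: others sum to 18; max(0, 23 - 18) = 5.
Member 2: others sum to 14; max(0, 23 - 14) = 9.
Member 3: others sum to 20; max(0, 23 - 20) = 3.
Total collected = 5 + 9 + 3 = 17.

17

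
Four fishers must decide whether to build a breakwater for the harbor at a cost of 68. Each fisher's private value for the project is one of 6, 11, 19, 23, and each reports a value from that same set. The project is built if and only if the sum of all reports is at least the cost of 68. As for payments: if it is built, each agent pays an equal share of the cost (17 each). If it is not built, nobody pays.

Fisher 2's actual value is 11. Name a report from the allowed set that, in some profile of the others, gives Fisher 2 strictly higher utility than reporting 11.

Suppose Fisher 1 reports 11, Fisher 3 reports 23 and Fisher 4 reports 23.
Report 11: project built, pays 17, utility 11 - 17 = -6.
Report 6: project not built, utility 0.
So reporting 6 beats truth here (0 > -6).

6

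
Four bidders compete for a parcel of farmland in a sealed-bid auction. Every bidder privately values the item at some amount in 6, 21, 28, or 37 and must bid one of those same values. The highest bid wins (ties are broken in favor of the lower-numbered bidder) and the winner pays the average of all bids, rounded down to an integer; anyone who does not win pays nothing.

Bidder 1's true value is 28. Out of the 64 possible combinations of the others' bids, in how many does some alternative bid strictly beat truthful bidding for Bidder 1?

23

Others bid (6, 6, 6): truth gives 17; bid 6 gives 22 > 17. Violating.
Others bid (6, 6, 21): truth gives 13; bid 21 gives 15 > 13. Violating.
Others bid (6, 6, 37): truth gives 0; bid 37 gives 7 > 0. Violating.
Others bid (6, 21, 6): truth gives 13; bid 21 gives 15 > 13. Violating.
Others bid (6, 6, 28): truth gives 11; no alternative beats it.
Others bid (6, 21, 28): truth gives 8; no alternative beats it.
(Checking all 64 profiles: 23 have a profitable deviation, 41 do not.)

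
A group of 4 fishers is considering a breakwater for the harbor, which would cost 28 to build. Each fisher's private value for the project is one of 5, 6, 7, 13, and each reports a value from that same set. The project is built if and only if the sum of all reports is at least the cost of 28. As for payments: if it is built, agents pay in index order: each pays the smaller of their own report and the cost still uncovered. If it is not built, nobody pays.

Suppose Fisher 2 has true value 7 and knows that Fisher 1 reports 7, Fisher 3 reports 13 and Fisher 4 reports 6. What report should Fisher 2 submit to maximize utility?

Report 5: project built, pays 5, utility 7 - 5 = 2.
Report 6: project built, pays 6, utility 7 - 6 = 1.
Report 7: project built, pays 7, utility 7 - 7 = 0.
Report 13: project built, pays 13, utility 7 - 13 = -6.
The best choice is 5 with utility 2.

5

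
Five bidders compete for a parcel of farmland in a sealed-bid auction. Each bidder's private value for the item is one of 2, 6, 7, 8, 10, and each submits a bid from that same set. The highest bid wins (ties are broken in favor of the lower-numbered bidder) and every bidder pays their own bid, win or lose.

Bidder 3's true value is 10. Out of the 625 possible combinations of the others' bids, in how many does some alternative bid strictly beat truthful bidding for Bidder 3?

Others bid (2, 2, 2, 2): truth gives 0; bid 6 gives 4 > 0. Violating.
Others bid (2, 2, 2, 6): truth gives 0; bid 6 gives 4 > 0. Violating.
Others bid (2, 2, 2, 7): truth gives 0; bid 7 gives 3 > 0. Violating.
Others bid (2, 2, 2, 8): truth gives 0; bid 8 gives 2 > 0. Violating.
Others bid (2, 2, 2, 10): truth gives 0; no alternative beats it.
Others bid (2, 2, 6, 10): truth gives 0; no alternative beats it.
(Checking all 625 profiles: 369 have a profitable deviation, 256 do not.)

369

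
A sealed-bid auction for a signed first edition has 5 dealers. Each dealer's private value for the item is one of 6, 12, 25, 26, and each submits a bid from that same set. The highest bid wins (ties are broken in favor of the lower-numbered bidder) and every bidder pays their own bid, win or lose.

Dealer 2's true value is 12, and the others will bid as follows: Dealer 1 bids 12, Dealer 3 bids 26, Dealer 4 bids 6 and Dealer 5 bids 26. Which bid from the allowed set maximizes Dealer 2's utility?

6

Bid 6: loses but pays 6, utility -6.
Bid 12: loses but pays 12, utility -12.
Bid 25: loses but pays 25, utility -25.
Bid 26: wins, pays 26, utility 12 - 26 = -14.
The best choice is 6 with utility -6.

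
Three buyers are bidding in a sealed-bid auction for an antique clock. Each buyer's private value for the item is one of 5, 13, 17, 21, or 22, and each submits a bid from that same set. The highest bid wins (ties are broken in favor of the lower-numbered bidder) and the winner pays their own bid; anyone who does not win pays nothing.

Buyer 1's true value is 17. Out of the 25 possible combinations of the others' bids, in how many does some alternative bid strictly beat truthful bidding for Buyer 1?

4

Others bid (5, 5): truth gives 0; bid 5 gives 12 > 0. Violating.
Others bid (5, 13): truth gives 0; bid 13 gives 4 > 0. Violating.
Others bid (13, 5): truth gives 0; bid 13 gives 4 > 0. Violating.
Others bid (13, 13): truth gives 0; bid 13 gives 4 > 0. Violating.
Others bid (5, 17): truth gives 0; no alternative beats it.
Others bid (5, 21): truth gives 0; no alternative beats it.
(Checking all 25 profiles: 4 have a profitable deviation, 21 do not.)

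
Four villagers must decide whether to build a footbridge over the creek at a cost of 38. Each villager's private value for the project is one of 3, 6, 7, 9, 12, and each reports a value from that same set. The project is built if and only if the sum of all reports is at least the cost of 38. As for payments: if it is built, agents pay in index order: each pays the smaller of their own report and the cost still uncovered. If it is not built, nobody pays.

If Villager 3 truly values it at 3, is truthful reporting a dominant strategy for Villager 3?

Yes

Check each profile of the others' reports and compare truth against every alternative report.
Others report (9, 12, 12): truth gives 0, best alternative gives -3.
Others report (12, 9, 12): truth gives 0, best alternative gives -3.
Others report (12, 12, 9): truth gives 0, best alternative gives -3.
Others report (12, 12, 12): truth gives 0, best alternative gives -3.
Others report (3, 3, 3): truth gives 0, best alternative gives 0.
Others report (3, 3, 6): truth gives 0, best alternative gives 0.
(Remaining 119 profiles checked similarly; truth is weakly best in each.)
In every case the truthful report is at least as good as any alternative, so it is a dominant strategy.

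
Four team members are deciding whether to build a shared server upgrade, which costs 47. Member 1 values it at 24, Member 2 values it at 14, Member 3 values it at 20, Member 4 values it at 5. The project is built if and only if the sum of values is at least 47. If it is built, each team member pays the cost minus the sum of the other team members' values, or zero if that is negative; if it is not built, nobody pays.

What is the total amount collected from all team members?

Total value 63 ≥ cost 47, so it is built.
Member 1: others sum to 39; max(0, 47 - 39) = 8.
Member 2: others sum to 49; max(0, 47 - 49) = 0.
Member 3: others sum to 43; max(0, 47 - 43) = 4.
Member 4: others sum to 58; max(0, 47 - 58) = 0.
Total collected = 8 + 0 + 4 + 0 = 12.

12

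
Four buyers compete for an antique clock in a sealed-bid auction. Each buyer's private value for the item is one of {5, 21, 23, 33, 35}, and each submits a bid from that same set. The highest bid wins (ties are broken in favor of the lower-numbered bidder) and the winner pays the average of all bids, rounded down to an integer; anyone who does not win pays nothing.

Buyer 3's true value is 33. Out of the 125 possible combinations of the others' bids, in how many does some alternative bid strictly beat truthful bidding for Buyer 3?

Others bid (5, 5, 5): truth gives 21; bid 21 gives 24 > 21. Violating.
Others bid (5, 5, 21): truth gives 17; bid 21 gives 20 > 17. Violating.
Others bid (5, 5, 23): truth gives 17; bid 23 gives 19 > 17. Violating.
Others bid (5, 5, 35): truth gives 0; bid 35 gives 13 > 0. Violating.
Others bid (5, 5, 33): truth gives 14; no alternative beats it.
Others bid (5, 21, 33): truth gives 10; no alternative beats it.
(Checking all 125 profiles: 54 have a profitable deviation, 71 do not.)

54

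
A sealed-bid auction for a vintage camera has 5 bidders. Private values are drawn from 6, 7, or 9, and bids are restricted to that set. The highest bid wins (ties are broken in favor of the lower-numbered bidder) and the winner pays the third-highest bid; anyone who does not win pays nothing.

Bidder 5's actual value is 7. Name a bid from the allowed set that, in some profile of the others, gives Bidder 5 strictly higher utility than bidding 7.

Suppose Bidder 1 bids 6, Bidder 2 bids 6, Bidder 3 bids 6 and Bidder 4 bids 7.
Bid 7: loses, pays 0, utility 0.
Bid 9: wins, pays 6, utility 7 - 6 = 1.
So bidding 9 beats truth here (1 > 0).

9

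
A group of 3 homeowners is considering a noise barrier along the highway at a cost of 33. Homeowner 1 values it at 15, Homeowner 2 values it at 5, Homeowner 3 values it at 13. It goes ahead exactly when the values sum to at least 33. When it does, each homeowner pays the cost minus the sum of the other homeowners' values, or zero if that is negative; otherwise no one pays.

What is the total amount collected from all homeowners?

33

Total value 33 ≥ cost 33, so it is built.
Homeowner 1: others sum to 18; max(0, 33 - 18) = 15.
Homeowner 2: others sum to 28; max(0, 33 - 28) = 5.
Homeowner 3: others sum to 20; max(0, 33 - 20) = 13.
Total collected = 15 + 5 + 13 = 33.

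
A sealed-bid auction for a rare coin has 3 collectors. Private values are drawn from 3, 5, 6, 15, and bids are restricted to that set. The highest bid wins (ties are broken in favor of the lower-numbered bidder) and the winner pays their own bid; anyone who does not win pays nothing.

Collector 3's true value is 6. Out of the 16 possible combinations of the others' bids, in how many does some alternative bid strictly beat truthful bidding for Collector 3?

1

Others bid (3, 3): truth gives 0; bid 5 gives 1 > 0. Violating.
Others bid (3, 5): truth gives 0; no alternative beats it.
Others bid (3, 6): truth gives 0; no alternative beats it.
(Checking all 16 profiles: 1 has a profitable deviation, 15 do not.)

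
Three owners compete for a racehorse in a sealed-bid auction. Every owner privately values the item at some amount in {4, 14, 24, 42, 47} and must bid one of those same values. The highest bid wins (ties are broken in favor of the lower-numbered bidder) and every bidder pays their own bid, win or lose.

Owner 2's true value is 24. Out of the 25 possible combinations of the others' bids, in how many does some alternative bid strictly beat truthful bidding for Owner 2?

21

Others bid (4, 4): truth gives 0; bid 14 gives 10 > 0. Violating.
Others bid (4, 14): truth gives 0; bid 14 gives 10 > 0. Violating.
Others bid (4, 42): truth gives -24; bid 4 gives -4 > -24. Violating.
Others bid (4, 47): truth gives -24; bid 4 gives -4 > -24. Violating.
Others bid (4, 24): truth gives 0; no alternative beats it.
Others bid (14, 4): truth gives 0; no alternative beats it.
(Checking all 25 profiles: 21 have a profitable deviation, 4 do not.)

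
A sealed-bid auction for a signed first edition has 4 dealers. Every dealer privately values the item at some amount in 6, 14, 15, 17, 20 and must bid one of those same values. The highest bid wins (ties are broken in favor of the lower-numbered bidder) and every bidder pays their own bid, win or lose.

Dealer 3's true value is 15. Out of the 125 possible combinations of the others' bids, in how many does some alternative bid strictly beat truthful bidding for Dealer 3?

115

Others bid (6, 6, 6): truth gives 0; bid 14 gives 1 > 0. Violating.
Others bid (6, 6, 14): truth gives 0; bid 14 gives 1 > 0. Violating.
Others bid (6, 6, 17): truth gives -15; bid 17 gives -2 > -15. Violating.
Others bid (6, 6, 20): truth gives -15; bid 20 gives -5 > -15. Violating.
Others bid (6, 6, 15): truth gives 0; no alternative beats it.
Others bid (6, 14, 6): truth gives 0; no alternative beats it.
(Checking all 125 profiles: 115 have a profitable deviation, 10 do not.)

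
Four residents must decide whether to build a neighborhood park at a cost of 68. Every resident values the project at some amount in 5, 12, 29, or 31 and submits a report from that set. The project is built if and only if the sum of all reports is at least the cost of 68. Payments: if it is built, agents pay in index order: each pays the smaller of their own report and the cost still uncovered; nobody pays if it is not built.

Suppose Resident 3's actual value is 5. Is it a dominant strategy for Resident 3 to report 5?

Check each profile of the others' reports and compare truth against every alternative report.
Others report (5, 29, 29): truth gives 0, best alternative gives -7.
Others report (5, 29, 31): truth gives 0, best alternative gives -7.
Others report (5, 31, 29): truth gives 0, best alternative gives -7.
Others report (5, 31, 31): truth gives 0, best alternative gives -7.
Others report (12, 29, 29): truth gives 0, best alternative gives -7.
Others report (12, 29, 31): truth gives 0, best alternative gives -7.
(Remaining 58 profiles checked similarly; truth is weakly best in each.)
In every case the truthful report is at least as good as any alternative, so it is a dominant strategy.

Yes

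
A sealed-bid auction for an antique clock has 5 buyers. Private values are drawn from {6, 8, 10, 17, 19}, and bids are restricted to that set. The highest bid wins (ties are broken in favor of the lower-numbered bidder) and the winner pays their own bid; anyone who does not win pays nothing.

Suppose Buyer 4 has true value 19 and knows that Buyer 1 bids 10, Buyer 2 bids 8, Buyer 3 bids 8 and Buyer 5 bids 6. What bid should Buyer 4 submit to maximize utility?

17

Bid 6: loses, pays 0, utility 0.
Bid 8: loses, pays 0, utility 0.
Bid 10: loses, pays 0, utility 0.
Bid 17: wins, pays 17, utility 19 - 17 = 2.
Bid 19: wins, pays 19, utility 19 - 19 = 0.
The best choice is 17 with utility 2.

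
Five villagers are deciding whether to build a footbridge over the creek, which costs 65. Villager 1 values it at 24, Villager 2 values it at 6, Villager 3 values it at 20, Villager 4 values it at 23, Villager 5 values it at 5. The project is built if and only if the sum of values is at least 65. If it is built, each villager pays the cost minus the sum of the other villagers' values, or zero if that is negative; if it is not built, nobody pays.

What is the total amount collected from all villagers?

Total value 78 ≥ cost 65, so it is built.
Villager 1: others sum to 54; max(0, 65 - 54) = 11.
Villager 2: others sum to 72; max(0, 65 - 72) = 0.
Villager 3: others sum to 58; max(0, 65 - 58) = 7.
Villager 4: others sum to 55; max(0, 65 - 55) = 10.
Villager 5: others sum to 73; max(0, 65 - 73) = 0.
Total collected = 11 + 0 + 7 + 10 + 0 = 28.

28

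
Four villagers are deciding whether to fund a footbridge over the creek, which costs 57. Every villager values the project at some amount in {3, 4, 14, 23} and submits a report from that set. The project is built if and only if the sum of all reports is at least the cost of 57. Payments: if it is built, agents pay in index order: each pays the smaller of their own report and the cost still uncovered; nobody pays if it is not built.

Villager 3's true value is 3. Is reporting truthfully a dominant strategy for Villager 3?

Check each profile of the others' reports and compare truth against every alternative report.
Others report (14, 23, 23): truth gives 0, best alternative gives -1.
Others report (23, 14, 23): truth gives 0, best alternative gives -1.
Others report (23, 23, 14): truth gives 0, best alternative gives -1.
Others report (23, 23, 23): truth gives 0, best alternative gives -1.
Others report (3, 3, 3): truth gives 0, best alternative gives 0.
Others report (3, 3, 4): truth gives 0, best alternative gives 0.
(Remaining 58 profiles checked similarly; truth is weakly best in each.)
In every case the truthful report is at least as good as any alternative, so it is a dominant strategy.

Yes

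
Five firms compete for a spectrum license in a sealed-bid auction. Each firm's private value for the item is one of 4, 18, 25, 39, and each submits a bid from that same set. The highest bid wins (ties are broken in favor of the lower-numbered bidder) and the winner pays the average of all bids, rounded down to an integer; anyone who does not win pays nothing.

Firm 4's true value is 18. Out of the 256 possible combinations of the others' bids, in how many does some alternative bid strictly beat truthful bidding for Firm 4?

Others bid (4, 4, 4, 25): truth gives 0; bid 25 gives 6 > 0. Violating.
Others bid (4, 4, 18, 4): truth gives 0; bid 25 gives 7 > 0. Violating.
Others bid (4, 4, 18, 18): truth gives 0; bid 25 gives 5 > 0. Violating.
Others bid (4, 4, 18, 25): truth gives 0; bid 25 gives 3 > 0. Violating.
Others bid (4, 4, 4, 4): truth gives 12; no alternative beats it.
Others bid (4, 4, 4, 18): truth gives 9; no alternative beats it.
(Checking all 256 profiles: 20 have a profitable deviation, 236 do not.)

20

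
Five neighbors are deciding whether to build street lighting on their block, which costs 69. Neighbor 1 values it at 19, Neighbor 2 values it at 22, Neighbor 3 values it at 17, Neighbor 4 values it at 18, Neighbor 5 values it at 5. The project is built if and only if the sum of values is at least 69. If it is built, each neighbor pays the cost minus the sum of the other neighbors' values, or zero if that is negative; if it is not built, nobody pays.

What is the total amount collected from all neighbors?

28

Total value 81 ≥ cost 69, so it is built.
Neighbor 1: others sum to 62; max(0, 69 - 62) = 7.
Neighbor 2: others sum to 59; max(0, 69 - 59) = 10.
Neighbor 3: others sum to 64; max(0, 69 - 64) = 5.
Neighbor 4: others sum to 63; max(0, 69 - 63) = 6.
Neighbor 5: others sum to 76; max(0, 69 - 76) = 0.
Total collected = 7 + 10 + 5 + 6 + 0 = 28.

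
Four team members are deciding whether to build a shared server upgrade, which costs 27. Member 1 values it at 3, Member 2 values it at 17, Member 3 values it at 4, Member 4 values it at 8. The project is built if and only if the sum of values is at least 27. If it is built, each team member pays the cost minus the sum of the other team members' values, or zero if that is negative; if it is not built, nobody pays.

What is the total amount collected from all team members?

Total value 32 ≥ cost 27, so it is built.
Member 1: others sum to 29; max(0, 27 - 29) = 0.
Member 2: others sum to 15; max(0, 27 - 15) = 12.
Member 3: others sum to 28; max(0, 27 - 28) = 0.
Member 4: others sum to 24; max(0, 27 - 24) = 3.
Total collected = 0 + 12 + 0 + 3 = 15.

15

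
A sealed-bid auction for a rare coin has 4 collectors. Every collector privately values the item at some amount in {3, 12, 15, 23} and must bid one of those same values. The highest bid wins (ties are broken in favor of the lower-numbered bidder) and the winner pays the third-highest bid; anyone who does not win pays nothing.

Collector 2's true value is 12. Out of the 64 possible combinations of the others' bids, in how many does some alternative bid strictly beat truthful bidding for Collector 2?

Others bid (3, 3, 15): truth gives 0; bid 15 gives 9 > 0. Violating.
Others bid (3, 3, 23): truth gives 0; bid 23 gives 9 > 0. Violating.
Others bid (3, 15, 3): truth gives 0; bid 15 gives 9 > 0. Violating.
Others bid (3, 23, 3): truth gives 0; bid 23 gives 9 > 0. Violating.
Others bid (3, 3, 3): truth gives 9; no alternative beats it.
Others bid (3, 3, 12): truth gives 9; no alternative beats it.
(Checking all 64 profiles: 6 have a profitable deviation, 58 do not.)

6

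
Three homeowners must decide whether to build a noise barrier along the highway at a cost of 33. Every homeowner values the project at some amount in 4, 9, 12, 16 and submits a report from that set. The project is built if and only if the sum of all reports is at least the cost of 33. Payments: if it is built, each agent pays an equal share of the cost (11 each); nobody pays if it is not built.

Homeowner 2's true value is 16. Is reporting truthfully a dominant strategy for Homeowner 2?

Check each profile of the others' reports and compare truth against every alternative report.
Others report (4, 16): truth gives 5, best alternative gives 0.
Others report (9, 9): truth gives 5, best alternative gives 0.
Others report (16, 4): truth gives 5, best alternative gives 0.
Others report (9, 12): truth gives 5, best alternative gives 5.
Others report (9, 16): truth gives 5, best alternative gives 5.
Others report (12, 9): truth gives 5, best alternative gives 5.
(Remaining 10 profiles checked similarly; truth is weakly best in each.)
In every case the truthful report is at least as good as any alternative, so it is a dominant strategy.

Yes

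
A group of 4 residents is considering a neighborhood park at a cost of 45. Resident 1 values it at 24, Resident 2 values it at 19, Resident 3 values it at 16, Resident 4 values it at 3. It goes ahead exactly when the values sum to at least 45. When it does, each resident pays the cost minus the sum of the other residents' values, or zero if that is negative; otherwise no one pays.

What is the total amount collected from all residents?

9

Total value 62 ≥ cost 45, so it is built.
Resident 1: others sum to 38; max(0, 45 - 38) = 7.
Resident 2: others sum to 43; max(0, 45 - 43) = 2.
Resident 3: others sum to 46; max(0, 45 - 46) = 0.
Resident 4: others sum to 59; max(0, 45 - 59) = 0.
Total collected = 7 + 2 + 0 + 0 = 9.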